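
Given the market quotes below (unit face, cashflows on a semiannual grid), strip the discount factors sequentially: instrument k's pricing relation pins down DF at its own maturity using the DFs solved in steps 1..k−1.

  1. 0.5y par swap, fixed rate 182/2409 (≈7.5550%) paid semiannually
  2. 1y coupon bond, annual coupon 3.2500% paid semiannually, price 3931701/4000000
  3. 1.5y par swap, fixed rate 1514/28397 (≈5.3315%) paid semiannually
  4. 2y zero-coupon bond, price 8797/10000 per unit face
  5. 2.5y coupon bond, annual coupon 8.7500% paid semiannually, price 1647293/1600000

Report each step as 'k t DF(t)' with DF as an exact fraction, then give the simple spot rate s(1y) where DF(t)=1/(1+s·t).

step 1 [0.5y] swap r/2=91/2409: DF=(1 − 91/2409·(0))/(1+91/2409) = 2409/2500 ≈ 0.963600
step 2 [1y] bond c/2=13/800: DF=(3931701/4000000 − 13/800·(0.963600))/(1+13/800) = 4759/5000 ≈ 0.951800
step 3 [1.5y] swap r/2=757/28397: DF=(1 − 757/28397·(0.963600+0.951800))/(1+757/28397) = 9243/10000 ≈ 0.924300
step 4 [2y] zero: DF = P = 8797/10000 ≈ 0.879700
step 5 [2.5y] bond c/2=7/160: DF=(1647293/1600000 − 7/160·(0.963600+0.951800+0.924300+0.879700))/(1+7/160) = 1661/2000 ≈ 0.830500

1 1/2 2409/2500
2 1 4759/5000
3 3/2 9243/10000
4 2 8797/10000
5 5/2 1661/2000
s(1y) = (1/(4759/5000) − 1)/(1) = 241/4759 ≈ 5.0641%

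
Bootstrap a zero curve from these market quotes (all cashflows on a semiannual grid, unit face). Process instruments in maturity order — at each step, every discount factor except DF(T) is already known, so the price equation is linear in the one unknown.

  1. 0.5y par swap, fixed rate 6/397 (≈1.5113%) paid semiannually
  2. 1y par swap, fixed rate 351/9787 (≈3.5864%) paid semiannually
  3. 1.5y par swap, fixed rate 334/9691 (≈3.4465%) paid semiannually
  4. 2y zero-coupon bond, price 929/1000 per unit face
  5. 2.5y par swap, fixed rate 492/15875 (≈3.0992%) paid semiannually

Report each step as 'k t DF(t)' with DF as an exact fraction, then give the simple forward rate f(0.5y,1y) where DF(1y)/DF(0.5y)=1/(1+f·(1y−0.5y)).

step 1 [0.5y] swap r/2=3/397: DF=(1 − 3/397·(0))/(1+3/397) = 397/400 ≈ 0.992500
step 2 [1y] swap r/2=351/19574: DF=(1 − 351/19574·(0.992500))/(1+351/19574) = 9649/10000 ≈ 0.964900
step 3 [1.5y] swap r/2=167/9691: DF=(1 − 167/9691·(0.992500+0.964900))/(1+167/9691) = 9499/10000 ≈ 0.949900
step 4 [2y] zero: DF = P = 929/1000 ≈ 0.929000
step 5 [2.5y] swap r/2=246/15875: DF=(1 − 246/15875·(0.992500+0.964900+0.949900+0.929000))/(1+246/15875) = 4631/5000 ≈ 0.926200

1 1/2 397/400
2 1 9649/10000
3 3/2 9499/10000
4 2 929/1000
5 5/2 4631/5000
f(0.5y,1y) = ((397/400)/(9649/10000) − 1)/(1/2) = 552/9649 ≈ 5.7208%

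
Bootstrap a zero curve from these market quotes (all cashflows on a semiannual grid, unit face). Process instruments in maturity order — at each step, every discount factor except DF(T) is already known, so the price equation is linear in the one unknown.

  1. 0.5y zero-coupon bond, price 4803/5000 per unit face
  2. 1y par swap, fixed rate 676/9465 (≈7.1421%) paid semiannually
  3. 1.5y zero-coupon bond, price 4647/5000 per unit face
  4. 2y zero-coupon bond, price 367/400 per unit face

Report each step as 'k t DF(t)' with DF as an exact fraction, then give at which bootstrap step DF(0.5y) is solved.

1 1/2 4803/5000
2 1 2331/2500
3 3/2 4647/5000
4 2 367/400
DF(0.5y) is solved at step 1

step 1 [0.5y] zero: DF = P = 4803/5000 ≈ 0.960600
step 2 [1y] swap r/2=338/9465: DF=(1 − 338/9465·(0.960600))/(1+338/9465) = 2331/2500 ≈ 0.932400
step 3 [1.5y] zero: DF = P = 4647/5000 ≈ 0.929400
step 4 [2y] zero: DF = P = 367/400 ≈ 0.917500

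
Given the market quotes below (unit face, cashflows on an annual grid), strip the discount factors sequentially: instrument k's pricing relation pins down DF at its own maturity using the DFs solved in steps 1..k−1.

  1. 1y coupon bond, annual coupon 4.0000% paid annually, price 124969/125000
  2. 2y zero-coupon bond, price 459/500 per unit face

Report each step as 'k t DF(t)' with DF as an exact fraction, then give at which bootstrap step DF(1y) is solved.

1 1 9613/10000
2 2 459/500
DF(1y) is solved at step 1

step 1 [1y] bond c/1=1/25: DF=(124969/125000 − 1/25·(0))/(1+1/25) = 9613/10000 ≈ 0.961300
step 2 [2y] zero: DF = P = 459/500 ≈ 0.918000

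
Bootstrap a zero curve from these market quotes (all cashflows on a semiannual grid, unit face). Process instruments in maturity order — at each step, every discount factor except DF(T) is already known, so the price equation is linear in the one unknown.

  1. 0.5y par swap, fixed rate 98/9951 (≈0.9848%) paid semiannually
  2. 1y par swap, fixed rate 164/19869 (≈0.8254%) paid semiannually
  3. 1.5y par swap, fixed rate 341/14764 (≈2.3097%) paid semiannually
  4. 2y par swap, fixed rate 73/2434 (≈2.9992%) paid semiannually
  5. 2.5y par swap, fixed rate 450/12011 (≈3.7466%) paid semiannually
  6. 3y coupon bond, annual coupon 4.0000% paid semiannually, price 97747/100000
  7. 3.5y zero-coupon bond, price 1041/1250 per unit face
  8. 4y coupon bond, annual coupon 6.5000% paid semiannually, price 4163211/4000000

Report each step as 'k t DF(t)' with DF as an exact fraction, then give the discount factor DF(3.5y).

step 1 [0.5y] swap r/2=49/9951: DF=(1 − 49/9951·(0))/(1+49/9951) = 9951/10000 ≈ 0.995100
step 2 [1y] swap r/2=82/19869: DF=(1 − 82/19869·(0.995100))/(1+82/19869) = 4959/5000 ≈ 0.991800
step 3 [1.5y] swap r/2=341/29528: DF=(1 − 341/29528·(0.995100+0.991800))/(1+341/29528) = 9659/10000 ≈ 0.965900
step 4 [2y] swap r/2=73/4868: DF=(1 − 73/4868·(0.995100+0.991800+0.965900))/(1+73/4868) = 1177/1250 ≈ 0.941600
step 5 [2.5y] swap r/2=225/12011: DF=(1 − 225/12011·(0.995100+0.991800+0.965900+0.941600))/(1+225/12011) = 91/100 ≈ 0.910000
step 6 [3y] bond c/2=1/50: DF=(97747/100000 − 1/50·(0.995100+0.991800+0.965900+0.941600+0.910000))/(1+1/50) = 8641/10000 ≈ 0.864100
step 7 [3.5y] zero: DF = P = 1041/1250 ≈ 0.832800
step 8 [4y] bond c/2=13/400: DF=(4163211/4000000 − 13/400·(0.995100+0.991800+0.965900+0.941600+0.910000+0.864100+0.832800))/(1+13/400) = 4017/5000 ≈ 0.803400

1 1/2 9951/10000
2 1 4959/5000
3 3/2 9659/10000
4 2 1177/1250
5 5/2 91/100
6 3 8641/10000
7 7/2 1041/1250
8 4 4017/5000
DF(3.5y) = 1041/1250 ≈ 0.832800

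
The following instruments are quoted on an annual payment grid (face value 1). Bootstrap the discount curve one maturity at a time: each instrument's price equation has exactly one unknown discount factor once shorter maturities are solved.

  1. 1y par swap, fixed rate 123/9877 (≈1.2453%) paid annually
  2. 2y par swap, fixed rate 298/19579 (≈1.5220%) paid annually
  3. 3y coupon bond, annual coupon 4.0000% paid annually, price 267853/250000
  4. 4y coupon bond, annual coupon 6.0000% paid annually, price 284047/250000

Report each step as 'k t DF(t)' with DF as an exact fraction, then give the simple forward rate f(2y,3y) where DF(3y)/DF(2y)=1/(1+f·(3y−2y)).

step 1 [1y] swap r/1=123/9877: DF=(1 − 123/9877·(0))/(1+123/9877) = 9877/10000 ≈ 0.987700
step 2 [2y] swap r/1=298/19579: DF=(1 − 298/19579·(0.987700))/(1+298/19579) = 4851/5000 ≈ 0.970200
step 3 [3y] bond c/1=1/25: DF=(267853/250000 − 1/25·(0.987700+0.970200))/(1+1/25) = 9549/10000 ≈ 0.954900
step 4 [4y] bond c/1=3/50: DF=(284047/250000 − 3/50·(0.987700+0.970200+0.954900))/(1+3/50) = 907/1000 ≈ 0.907000

1 1 9877/10000
2 2 4851/5000
3 3 9549/10000
4 4 907/1000
f(2y,3y) = ((4851/5000)/(9549/10000) − 1)/(1) = 17/1061 ≈ 1.6023%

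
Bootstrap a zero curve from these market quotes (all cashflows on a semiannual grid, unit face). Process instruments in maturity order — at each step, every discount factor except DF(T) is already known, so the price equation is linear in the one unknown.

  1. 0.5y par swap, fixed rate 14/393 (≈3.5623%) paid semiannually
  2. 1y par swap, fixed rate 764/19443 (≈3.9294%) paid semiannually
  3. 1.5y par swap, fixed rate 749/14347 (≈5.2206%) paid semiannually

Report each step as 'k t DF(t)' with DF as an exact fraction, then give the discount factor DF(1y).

step 1 [0.5y] swap r/2=7/393: DF=(1 − 7/393·(0))/(1+7/393) = 393/400 ≈ 0.982500
step 2 [1y] swap r/2=382/19443: DF=(1 − 382/19443·(0.982500))/(1+382/19443) = 4809/5000 ≈ 0.961800
step 3 [1.5y] swap r/2=749/28694: DF=(1 − 749/28694·(0.982500+0.961800))/(1+749/28694) = 9251/10000 ≈ 0.925100

1 1/2 393/400
2 1 4809/5000
3 3/2 9251/10000
DF(1y) = 4809/5000 ≈ 0.961800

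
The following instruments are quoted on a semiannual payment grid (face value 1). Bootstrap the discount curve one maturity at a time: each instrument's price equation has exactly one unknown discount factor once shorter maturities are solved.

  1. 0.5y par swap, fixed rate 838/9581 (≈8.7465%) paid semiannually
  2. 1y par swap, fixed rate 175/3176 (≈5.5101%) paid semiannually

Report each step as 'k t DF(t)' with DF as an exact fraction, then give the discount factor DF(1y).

step 1 [0.5y] swap r/2=419/9581: DF=(1 − 419/9581·(0))/(1+419/9581) = 9581/10000 ≈ 0.958100
step 2 [1y] swap r/2=175/6352: DF=(1 − 175/6352·(0.958100))/(1+175/6352) = 379/400 ≈ 0.947500

1 1/2 9581/10000
2 1 379/400
DF(1y) = 379/400 ≈ 0.947500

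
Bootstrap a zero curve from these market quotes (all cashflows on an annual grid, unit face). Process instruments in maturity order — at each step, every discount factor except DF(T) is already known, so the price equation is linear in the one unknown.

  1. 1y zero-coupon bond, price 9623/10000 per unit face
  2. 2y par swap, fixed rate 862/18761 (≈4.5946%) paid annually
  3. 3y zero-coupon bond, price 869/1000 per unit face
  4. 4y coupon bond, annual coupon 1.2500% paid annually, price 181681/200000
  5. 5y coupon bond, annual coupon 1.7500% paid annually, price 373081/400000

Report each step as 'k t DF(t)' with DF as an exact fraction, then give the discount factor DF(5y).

1 1 9623/10000
2 2 4569/5000
3 3 869/1000
4 4 8633/10000
5 5 4273/5000
DF(5y) = 4273/5000 ≈ 0.854600

step 1 [1y] zero: DF = P = 9623/10000 ≈ 0.962300
step 2 [2y] swap r/1=862/18761: DF=(1 − 862/18761·(0.962300))/(1+862/18761) = 4569/5000 ≈ 0.913800
step 3 [3y] zero: DF = P = 869/1000 ≈ 0.869000
step 4 [4y] bond c/1=1/80: DF=(181681/200000 − 1/80·(0.962300+0.913800+0.869000))/(1+1/80) = 8633/10000 ≈ 0.863300
step 5 [5y] bond c/1=7/400: DF=(373081/400000 − 7/400·(0.962300+0.913800+0.869000+0.863300))/(1+7/400) = 4273/5000 ≈ 0.854600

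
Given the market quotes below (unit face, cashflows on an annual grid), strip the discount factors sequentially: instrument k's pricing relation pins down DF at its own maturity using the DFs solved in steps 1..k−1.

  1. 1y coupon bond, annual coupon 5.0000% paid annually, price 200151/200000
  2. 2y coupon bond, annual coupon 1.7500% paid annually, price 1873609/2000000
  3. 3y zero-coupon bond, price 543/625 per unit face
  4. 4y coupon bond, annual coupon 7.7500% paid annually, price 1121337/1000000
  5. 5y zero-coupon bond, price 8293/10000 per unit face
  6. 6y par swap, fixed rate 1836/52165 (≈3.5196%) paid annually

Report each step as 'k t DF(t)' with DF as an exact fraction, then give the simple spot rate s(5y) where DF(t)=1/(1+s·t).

1 1 9531/10000
2 2 9043/10000
3 3 543/625
4 4 4223/5000
5 5 8293/10000
6 6 2041/2500
s(5y) = (1/(8293/10000) − 1)/(5) = 1707/41465 ≈ 4.1167%

step 1 [1y] bond c/1=1/20: DF=(200151/200000 − 1/20·(0))/(1+1/20) = 9531/10000 ≈ 0.953100
step 2 [2y] bond c/1=7/400: DF=(1873609/2000000 − 7/400·(0.953100))/(1+7/400) = 9043/10000 ≈ 0.904300
step 3 [3y] zero: DF = P = 543/625 ≈ 0.868800
step 4 [4y] bond c/1=31/400: DF=(1121337/1000000 − 31/400·(0.953100+0.904300+0.868800))/(1+31/400) = 4223/5000 ≈ 0.844600
step 5 [5y] zero: DF = P = 8293/10000 ≈ 0.829300
step 6 [6y] swap r/1=1836/52165: DF=(1 − 1836/52165·(0.953100+0.904300+0.868800+0.844600+0.829300))/(1+1836/52165) = 2041/2500 ≈ 0.816400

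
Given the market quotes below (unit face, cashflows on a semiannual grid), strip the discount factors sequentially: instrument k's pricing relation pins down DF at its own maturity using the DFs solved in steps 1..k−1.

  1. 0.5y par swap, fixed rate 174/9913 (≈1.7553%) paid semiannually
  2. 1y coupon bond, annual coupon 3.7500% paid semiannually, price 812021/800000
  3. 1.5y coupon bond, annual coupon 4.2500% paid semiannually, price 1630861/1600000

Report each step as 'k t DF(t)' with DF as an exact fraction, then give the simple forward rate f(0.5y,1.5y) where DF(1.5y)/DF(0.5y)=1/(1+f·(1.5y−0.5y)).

step 1 [0.5y] swap r/2=87/9913: DF=(1 − 87/9913·(0))/(1+87/9913) = 9913/10000 ≈ 0.991300
step 2 [1y] bond c/2=3/160: DF=(812021/800000 − 3/160·(0.991300))/(1+3/160) = 9781/10000 ≈ 0.978100
step 3 [1.5y] bond c/2=17/800: DF=(1630861/1600000 − 17/800·(0.991300+0.978100))/(1+17/800) = 9571/10000 ≈ 0.957100

1 1/2 9913/10000
2 1 9781/10000
3 3/2 9571/10000
f(0.5y,1.5y) = ((9913/10000)/(9571/10000) − 1)/(1) = 342/9571 ≈ 3.5733%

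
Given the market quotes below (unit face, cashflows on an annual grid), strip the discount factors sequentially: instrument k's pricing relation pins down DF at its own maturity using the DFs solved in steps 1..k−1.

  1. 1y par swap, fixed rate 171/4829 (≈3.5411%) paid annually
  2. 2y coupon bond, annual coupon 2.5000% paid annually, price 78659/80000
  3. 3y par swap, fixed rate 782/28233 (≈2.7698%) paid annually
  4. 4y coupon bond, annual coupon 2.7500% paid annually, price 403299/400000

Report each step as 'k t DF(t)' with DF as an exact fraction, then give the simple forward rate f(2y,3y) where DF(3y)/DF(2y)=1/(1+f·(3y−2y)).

step 1 [1y] swap r/1=171/4829: DF=(1 − 171/4829·(0))/(1+171/4829) = 4829/5000 ≈ 0.965800
step 2 [2y] bond c/1=1/40: DF=(78659/80000 − 1/40·(0.965800))/(1+1/40) = 9357/10000 ≈ 0.935700
step 3 [3y] swap r/1=782/28233: DF=(1 − 782/28233·(0.965800+0.935700))/(1+782/28233) = 4609/5000 ≈ 0.921800
step 4 [4y] bond c/1=11/400: DF=(403299/400000 − 11/400·(0.965800+0.935700+0.921800))/(1+11/400) = 9057/10000 ≈ 0.905700

1 1 4829/5000
2 2 9357/10000
3 3 4609/5000
4 4 9057/10000
f(2y,3y) = ((9357/10000)/(4609/5000) − 1)/(1) = 139/9218 ≈ 1.5079%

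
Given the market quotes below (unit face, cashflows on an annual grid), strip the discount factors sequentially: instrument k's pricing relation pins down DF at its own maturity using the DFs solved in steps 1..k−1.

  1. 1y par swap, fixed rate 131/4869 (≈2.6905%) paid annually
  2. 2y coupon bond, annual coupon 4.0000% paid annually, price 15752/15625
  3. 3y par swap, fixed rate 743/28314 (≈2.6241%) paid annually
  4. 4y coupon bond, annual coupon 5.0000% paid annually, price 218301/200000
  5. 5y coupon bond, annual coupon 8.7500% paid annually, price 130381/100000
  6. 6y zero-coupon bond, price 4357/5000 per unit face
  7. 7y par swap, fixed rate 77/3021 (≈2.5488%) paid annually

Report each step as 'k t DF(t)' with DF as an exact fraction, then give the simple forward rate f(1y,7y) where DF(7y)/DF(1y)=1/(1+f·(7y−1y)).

1 1 4869/5000
2 2 9319/10000
3 3 9257/10000
4 4 9047/10000
5 5 8983/10000
6 6 4357/5000
7 7 8383/10000
f(1y,7y) = ((4869/5000)/(8383/10000) − 1)/(6) = 1355/50298 ≈ 2.6939%

step 1 [1y] swap r/1=131/4869: DF=(1 − 131/4869·(0))/(1+131/4869) = 4869/5000 ≈ 0.973800
step 2 [2y] bond c/1=1/25: DF=(15752/15625 − 1/25·(0.973800))/(1+1/25) = 9319/10000 ≈ 0.931900
step 3 [3y] swap r/1=743/28314: DF=(1 − 743/28314·(0.973800+0.931900))/(1+743/28314) = 9257/10000 ≈ 0.925700
step 4 [4y] bond c/1=1/20: DF=(218301/200000 − 1/20·(0.973800+0.931900+0.925700))/(1+1/20) = 9047/10000 ≈ 0.904700
step 5 [5y] bond c/1=7/80: DF=(130381/100000 − 7/80·(0.973800+0.931900+0.925700+0.904700))/(1+7/80) = 8983/10000 ≈ 0.898300
step 6 [6y] zero: DF = P = 4357/5000 ≈ 0.871400
step 7 [7y] swap r/1=77/3021: DF=(1 − 77/3021·(0.973800+0.931900+0.925700+0.904700+0.898300+0.871400))/(1+77/3021) = 8383/10000 ≈ 0.838300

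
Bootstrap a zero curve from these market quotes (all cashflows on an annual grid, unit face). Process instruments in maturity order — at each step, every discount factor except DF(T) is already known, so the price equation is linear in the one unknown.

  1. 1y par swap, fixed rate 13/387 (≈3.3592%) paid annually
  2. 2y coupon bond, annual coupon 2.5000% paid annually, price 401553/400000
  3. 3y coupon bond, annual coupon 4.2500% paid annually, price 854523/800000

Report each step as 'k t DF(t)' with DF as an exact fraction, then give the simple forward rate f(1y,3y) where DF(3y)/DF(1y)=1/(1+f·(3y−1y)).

1 1 387/400
2 2 4779/5000
3 3 4731/5000
f(1y,3y) = ((387/400)/(4731/5000) − 1)/(2) = 71/6308 ≈ 1.1256%

step 1 [1y] swap r/1=13/387: DF=(1 − 13/387·(0))/(1+13/387) = 387/400 ≈ 0.967500
step 2 [2y] bond c/1=1/40: DF=(401553/400000 − 1/40·(0.967500))/(1+1/40) = 4779/5000 ≈ 0.955800
step 3 [3y] bond c/1=17/400: DF=(854523/800000 − 17/400·(0.967500+0.955800))/(1+17/400) = 4731/5000 ≈ 0.946200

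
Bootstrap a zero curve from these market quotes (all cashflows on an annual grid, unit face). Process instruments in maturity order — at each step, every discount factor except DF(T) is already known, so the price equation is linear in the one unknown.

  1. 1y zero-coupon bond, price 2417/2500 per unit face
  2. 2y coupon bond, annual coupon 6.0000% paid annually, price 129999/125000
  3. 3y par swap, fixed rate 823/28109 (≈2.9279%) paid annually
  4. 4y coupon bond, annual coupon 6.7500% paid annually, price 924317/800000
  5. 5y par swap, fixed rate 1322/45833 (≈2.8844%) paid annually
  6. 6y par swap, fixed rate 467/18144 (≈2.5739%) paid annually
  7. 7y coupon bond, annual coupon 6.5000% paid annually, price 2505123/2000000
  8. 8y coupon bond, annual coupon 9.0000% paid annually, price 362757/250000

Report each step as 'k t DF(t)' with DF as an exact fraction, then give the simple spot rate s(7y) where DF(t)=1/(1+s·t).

1 1 2417/2500
2 2 579/625
3 3 9177/10000
4 4 4523/5000
5 5 4339/5000
6 6 8599/10000
7 7 8439/10000
8 8 8121/10000
s(7y) = (1/(8439/10000) − 1)/(7) = 223/8439 ≈ 2.6425%

step 1 [1y] zero: DF = P = 2417/2500 ≈ 0.966800
step 2 [2y] bond c/1=3/50: DF=(129999/125000 − 3/50·(0.966800))/(1+3/50) = 579/625 ≈ 0.926400
step 3 [3y] swap r/1=823/28109: DF=(1 − 823/28109·(0.966800+0.926400))/(1+823/28109) = 9177/10000 ≈ 0.917700
step 4 [4y] bond c/1=27/400: DF=(924317/800000 − 27/400·(0.966800+0.926400+0.917700))/(1+27/400) = 4523/5000 ≈ 0.904600
step 5 [5y] swap r/1=1322/45833: DF=(1 − 1322/45833·(0.966800+0.926400+0.917700+0.904600))/(1+1322/45833) = 4339/5000 ≈ 0.867800
step 6 [6y] swap r/1=467/18144: DF=(1 − 467/18144·(0.966800+0.926400+0.917700+0.904600+0.867800))/(1+467/18144) = 8599/10000 ≈ 0.859900
step 7 [7y] bond c/1=13/200: DF=(2505123/2000000 − 13/200·(0.966800+0.926400+0.917700+0.904600+0.867800+0.859900))/(1+13/200) = 8439/10000 ≈ 0.843900
step 8 [8y] bond c/1=9/100: DF=(362757/250000 − 9/100·(0.966800+0.926400+0.917700+0.904600+0.867800+0.859900+0.843900))/(1+9/100) = 8121/10000 ≈ 0.812100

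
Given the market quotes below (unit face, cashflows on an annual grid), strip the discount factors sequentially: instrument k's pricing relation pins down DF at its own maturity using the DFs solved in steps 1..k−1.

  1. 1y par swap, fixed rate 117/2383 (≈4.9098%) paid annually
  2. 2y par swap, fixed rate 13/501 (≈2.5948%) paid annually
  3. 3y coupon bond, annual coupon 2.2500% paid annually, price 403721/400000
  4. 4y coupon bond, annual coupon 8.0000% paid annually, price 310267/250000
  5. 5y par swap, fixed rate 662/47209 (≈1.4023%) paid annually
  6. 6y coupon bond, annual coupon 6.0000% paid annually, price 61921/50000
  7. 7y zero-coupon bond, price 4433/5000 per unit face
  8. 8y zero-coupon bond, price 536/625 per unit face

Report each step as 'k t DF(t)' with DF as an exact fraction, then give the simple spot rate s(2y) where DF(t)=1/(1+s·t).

1 1 2383/2500
2 2 4753/5000
3 3 2363/2500
4 4 9381/10000
5 5 4669/5000
6 6 9011/10000
7 7 4433/5000
8 8 536/625
s(2y) = (1/(4753/5000) − 1)/(2) = 247/9506 ≈ 2.5984%

step 1 [1y] swap r/1=117/2383: DF=(1 − 117/2383·(0))/(1+117/2383) = 2383/2500 ≈ 0.953200
step 2 [2y] swap r/1=13/501: DF=(1 − 13/501·(0.953200))/(1+13/501) = 4753/5000 ≈ 0.950600
step 3 [3y] bond c/1=9/400: DF=(403721/400000 − 9/400·(0.953200+0.950600))/(1+9/400) = 2363/2500 ≈ 0.945200
step 4 [4y] bond c/1=2/25: DF=(310267/250000 − 2/25·(0.953200+0.950600+0.945200))/(1+2/25) = 9381/10000 ≈ 0.938100
step 5 [5y] swap r/1=662/47209: DF=(1 − 662/47209·(0.953200+0.950600+0.945200+0.938100))/(1+662/47209) = 4669/5000 ≈ 0.933800
step 6 [6y] bond c/1=3/50: DF=(61921/50000 − 3/50·(0.953200+0.950600+0.945200+0.938100+0.933800))/(1+3/50) = 9011/10000 ≈ 0.901100
step 7 [7y] zero: DF = P = 4433/5000 ≈ 0.886600
step 8 [8y] zero: DF = P = 536/625 ≈ 0.857600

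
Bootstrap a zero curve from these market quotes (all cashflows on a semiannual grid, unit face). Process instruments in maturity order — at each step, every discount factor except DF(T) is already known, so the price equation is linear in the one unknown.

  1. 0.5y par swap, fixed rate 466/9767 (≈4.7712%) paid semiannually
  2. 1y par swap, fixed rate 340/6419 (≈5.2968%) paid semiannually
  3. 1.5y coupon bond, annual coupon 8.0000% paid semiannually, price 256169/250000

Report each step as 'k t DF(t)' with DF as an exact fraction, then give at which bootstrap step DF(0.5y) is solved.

1 1/2 9767/10000
2 1 949/1000
3 3/2 1139/1250
DF(0.5y) is solved at step 1

step 1 [0.5y] swap r/2=233/9767: DF=(1 − 233/9767·(0))/(1+233/9767) = 9767/10000 ≈ 0.976700
step 2 [1y] swap r/2=170/6419: DF=(1 − 170/6419·(0.976700))/(1+170/6419) = 949/1000 ≈ 0.949000
step 3 [1.5y] bond c/2=1/25: DF=(256169/250000 − 1/25·(0.976700+0.949000))/(1+1/25) = 1139/1250 ≈ 0.911200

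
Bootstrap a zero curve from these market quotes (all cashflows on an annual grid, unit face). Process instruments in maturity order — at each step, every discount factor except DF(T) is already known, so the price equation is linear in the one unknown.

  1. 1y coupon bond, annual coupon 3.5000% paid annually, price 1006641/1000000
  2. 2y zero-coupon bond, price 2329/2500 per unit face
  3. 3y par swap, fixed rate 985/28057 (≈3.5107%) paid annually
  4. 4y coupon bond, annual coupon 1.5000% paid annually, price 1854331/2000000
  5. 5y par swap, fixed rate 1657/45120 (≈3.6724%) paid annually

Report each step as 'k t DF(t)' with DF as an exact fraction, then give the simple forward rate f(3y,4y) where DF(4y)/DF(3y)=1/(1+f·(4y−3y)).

step 1 [1y] bond c/1=7/200: DF=(1006641/1000000 − 7/200·(0))/(1+7/200) = 4863/5000 ≈ 0.972600
step 2 [2y] zero: DF = P = 2329/2500 ≈ 0.931600
step 3 [3y] swap r/1=985/28057: DF=(1 − 985/28057·(0.972600+0.931600))/(1+985/28057) = 1803/2000 ≈ 0.901500
step 4 [4y] bond c/1=3/200: DF=(1854331/2000000 − 3/200·(0.972600+0.931600+0.901500))/(1+3/200) = 109/125 ≈ 0.872000
step 5 [5y] swap r/1=1657/45120: DF=(1 − 1657/45120·(0.972600+0.931600+0.901500+0.872000))/(1+1657/45120) = 8343/10000 ≈ 0.834300

1 1 4863/5000
2 2 2329/2500
3 3 1803/2000
4 4 109/125
5 5 8343/10000
f(3y,4y) = ((1803/2000)/(109/125) − 1)/(1) = 59/1744 ≈ 3.3830%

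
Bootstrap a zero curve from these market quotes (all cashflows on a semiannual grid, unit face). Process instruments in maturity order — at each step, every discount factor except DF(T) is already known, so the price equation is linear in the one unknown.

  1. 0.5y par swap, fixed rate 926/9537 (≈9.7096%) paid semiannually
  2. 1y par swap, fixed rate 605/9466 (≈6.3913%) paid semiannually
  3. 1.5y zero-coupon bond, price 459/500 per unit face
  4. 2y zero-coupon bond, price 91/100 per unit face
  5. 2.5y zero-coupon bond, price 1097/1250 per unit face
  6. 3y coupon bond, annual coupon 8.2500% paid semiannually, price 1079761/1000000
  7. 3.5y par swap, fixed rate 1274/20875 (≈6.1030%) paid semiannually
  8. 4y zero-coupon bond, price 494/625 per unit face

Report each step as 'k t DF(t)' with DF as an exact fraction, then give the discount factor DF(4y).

step 1 [0.5y] swap r/2=463/9537: DF=(1 − 463/9537·(0))/(1+463/9537) = 9537/10000 ≈ 0.953700
step 2 [1y] swap r/2=605/18932: DF=(1 − 605/18932·(0.953700))/(1+605/18932) = 1879/2000 ≈ 0.939500
step 3 [1.5y] zero: DF = P = 459/500 ≈ 0.918000
step 4 [2y] zero: DF = P = 91/100 ≈ 0.910000
step 5 [2.5y] zero: DF = P = 1097/1250 ≈ 0.877600
step 6 [3y] bond c/2=33/800: DF=(1079761/1000000 − 33/800·(0.953700+0.939500+0.918000+0.910000+0.877600))/(1+33/800) = 2137/2500 ≈ 0.854800
step 7 [3.5y] swap r/2=637/20875: DF=(1 − 637/20875·(0.953700+0.939500+0.918000+0.910000+0.877600+0.854800))/(1+637/20875) = 8089/10000 ≈ 0.808900
step 8 [4y] zero: DF = P = 494/625 ≈ 0.790400

1 1/2 9537/10000
2 1 1879/2000
3 3/2 459/500
4 2 91/100
5 5/2 1097/1250
6 3 2137/2500
7 7/2 8089/10000
8 4 494/625
DF(4y) = 494/625 ≈ 0.790400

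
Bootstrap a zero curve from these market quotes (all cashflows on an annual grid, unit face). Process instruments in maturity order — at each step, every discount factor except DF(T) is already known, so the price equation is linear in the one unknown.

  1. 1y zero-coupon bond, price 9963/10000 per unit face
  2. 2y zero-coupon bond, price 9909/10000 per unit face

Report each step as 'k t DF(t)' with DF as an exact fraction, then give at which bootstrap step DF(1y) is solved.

step 1 [1y] zero: DF = P = 9963/10000 ≈ 0.996300
step 2 [2y] zero: DF = P = 9909/10000 ≈ 0.990900

1 1 9963/10000
2 2 9909/10000
DF(1y) is solved at step 1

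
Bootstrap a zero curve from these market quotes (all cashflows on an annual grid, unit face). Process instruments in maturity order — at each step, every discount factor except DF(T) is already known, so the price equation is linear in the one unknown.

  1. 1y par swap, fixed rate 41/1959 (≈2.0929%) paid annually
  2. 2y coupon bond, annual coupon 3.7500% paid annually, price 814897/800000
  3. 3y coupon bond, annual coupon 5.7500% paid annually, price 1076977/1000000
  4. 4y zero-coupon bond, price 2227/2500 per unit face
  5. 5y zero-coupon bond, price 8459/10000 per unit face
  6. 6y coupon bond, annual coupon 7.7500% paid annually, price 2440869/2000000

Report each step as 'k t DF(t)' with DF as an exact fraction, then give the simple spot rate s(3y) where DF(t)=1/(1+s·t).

1 1 1959/2000
2 2 1183/1250
3 3 9137/10000
4 4 2227/2500
5 5 8459/10000
6 6 1607/2000
s(3y) = (1/(9137/10000) − 1)/(3) = 863/27411 ≈ 3.1484%

step 1 [1y] swap r/1=41/1959: DF=(1 − 41/1959·(0))/(1+41/1959) = 1959/2000 ≈ 0.979500
step 2 [2y] bond c/1=3/80: DF=(814897/800000 − 3/80·(0.979500))/(1+3/80) = 1183/1250 ≈ 0.946400
step 3 [3y] bond c/1=23/400: DF=(1076977/1000000 − 23/400·(0.979500+0.946400))/(1+23/400) = 9137/10000 ≈ 0.913700
step 4 [4y] zero: DF = P = 2227/2500 ≈ 0.890800
step 5 [5y] zero: DF = P = 8459/10000 ≈ 0.845900
step 6 [6y] bond c/1=31/400: DF=(2440869/2000000 − 31/400·(0.979500+0.946400+0.913700+0.890800+0.845900))/(1+31/400) = 1607/2000 ≈ 0.803500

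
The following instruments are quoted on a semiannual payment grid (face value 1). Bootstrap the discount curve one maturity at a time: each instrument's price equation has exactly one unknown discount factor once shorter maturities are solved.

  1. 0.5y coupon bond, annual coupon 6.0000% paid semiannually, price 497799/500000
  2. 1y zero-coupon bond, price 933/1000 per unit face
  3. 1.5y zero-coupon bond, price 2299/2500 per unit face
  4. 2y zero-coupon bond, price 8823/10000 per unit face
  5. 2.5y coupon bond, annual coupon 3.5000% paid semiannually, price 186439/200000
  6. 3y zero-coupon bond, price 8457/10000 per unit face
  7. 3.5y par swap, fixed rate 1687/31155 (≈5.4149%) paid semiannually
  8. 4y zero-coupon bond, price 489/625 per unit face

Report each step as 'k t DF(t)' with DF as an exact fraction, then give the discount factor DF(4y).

step 1 [0.5y] bond c/2=3/100: DF=(497799/500000 − 3/100·(0))/(1+3/100) = 4833/5000 ≈ 0.966600
step 2 [1y] zero: DF = P = 933/1000 ≈ 0.933000
step 3 [1.5y] zero: DF = P = 2299/2500 ≈ 0.919600
step 4 [2y] zero: DF = P = 8823/10000 ≈ 0.882300
step 5 [2.5y] bond c/2=7/400: DF=(186439/200000 − 7/400·(0.966600+0.933000+0.919600+0.882300))/(1+7/400) = 341/400 ≈ 0.852500
step 6 [3y] zero: DF = P = 8457/10000 ≈ 0.845700
step 7 [3.5y] swap r/2=1687/62310: DF=(1 − 1687/62310·(0.966600+0.933000+0.919600+0.882300+0.852500+0.845700))/(1+1687/62310) = 8313/10000 ≈ 0.831300
step 8 [4y] zero: DF = P = 489/625 ≈ 0.782400

1 1/2 4833/5000
2 1 933/1000
3 3/2 2299/2500
4 2 8823/10000
5 5/2 341/400
6 3 8457/10000
7 7/2 8313/10000
8 4 489/625
DF(4y) = 489/625 ≈ 0.782400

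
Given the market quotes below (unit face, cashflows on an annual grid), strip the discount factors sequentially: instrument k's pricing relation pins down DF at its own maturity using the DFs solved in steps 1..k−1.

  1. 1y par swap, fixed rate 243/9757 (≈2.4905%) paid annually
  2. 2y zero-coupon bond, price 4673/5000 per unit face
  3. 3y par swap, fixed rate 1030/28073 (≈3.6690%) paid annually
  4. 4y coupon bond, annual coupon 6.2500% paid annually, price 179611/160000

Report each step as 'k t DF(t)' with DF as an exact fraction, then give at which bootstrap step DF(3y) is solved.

step 1 [1y] swap r/1=243/9757: DF=(1 − 243/9757·(0))/(1+243/9757) = 9757/10000 ≈ 0.975700
step 2 [2y] zero: DF = P = 4673/5000 ≈ 0.934600
step 3 [3y] swap r/1=1030/28073: DF=(1 − 1030/28073·(0.975700+0.934600))/(1+1030/28073) = 897/1000 ≈ 0.897000
step 4 [4y] bond c/1=1/16: DF=(179611/160000 − 1/16·(0.975700+0.934600+0.897000))/(1+1/16) = 4457/5000 ≈ 0.891400

1 1 9757/10000
2 2 4673/5000
3 3 897/1000
4 4 4457/5000
DF(3y) is solved at step 3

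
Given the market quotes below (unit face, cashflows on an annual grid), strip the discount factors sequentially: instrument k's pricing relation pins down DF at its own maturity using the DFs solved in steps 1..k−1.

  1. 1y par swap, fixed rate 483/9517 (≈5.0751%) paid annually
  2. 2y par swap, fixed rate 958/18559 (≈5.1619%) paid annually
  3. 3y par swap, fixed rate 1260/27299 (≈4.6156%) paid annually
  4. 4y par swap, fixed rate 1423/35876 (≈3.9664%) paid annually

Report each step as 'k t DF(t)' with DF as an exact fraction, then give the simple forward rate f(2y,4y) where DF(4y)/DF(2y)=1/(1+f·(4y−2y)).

step 1 [1y] swap r/1=483/9517: DF=(1 − 483/9517·(0))/(1+483/9517) = 9517/10000 ≈ 0.951700
step 2 [2y] swap r/1=958/18559: DF=(1 − 958/18559·(0.951700))/(1+958/18559) = 4521/5000 ≈ 0.904200
step 3 [3y] swap r/1=1260/27299: DF=(1 − 1260/27299·(0.951700+0.904200))/(1+1260/27299) = 437/500 ≈ 0.874000
step 4 [4y] swap r/1=1423/35876: DF=(1 − 1423/35876·(0.951700+0.904200+0.874000))/(1+1423/35876) = 8577/10000 ≈ 0.857700

1 1 9517/10000
2 2 4521/5000
3 3 437/500
4 4 8577/10000
f(2y,4y) = ((4521/5000)/(8577/10000) − 1)/(2) = 155/5718 ≈ 2.7107%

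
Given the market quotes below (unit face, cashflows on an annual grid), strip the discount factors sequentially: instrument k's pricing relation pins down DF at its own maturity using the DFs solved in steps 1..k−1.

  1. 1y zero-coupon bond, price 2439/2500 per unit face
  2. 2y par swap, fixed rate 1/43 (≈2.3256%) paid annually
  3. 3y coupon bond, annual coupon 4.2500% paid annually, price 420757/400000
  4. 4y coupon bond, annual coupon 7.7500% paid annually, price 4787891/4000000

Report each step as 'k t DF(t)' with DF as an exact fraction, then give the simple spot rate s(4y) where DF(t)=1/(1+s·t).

1 1 2439/2500
2 2 9551/10000
3 3 9303/10000
4 4 9051/10000
s(4y) = (1/(9051/10000) − 1)/(4) = 949/36204 ≈ 2.6213%

step 1 [1y] zero: DF = P = 2439/2500 ≈ 0.975600
step 2 [2y] swap r/1=1/43: DF=(1 − 1/43·(0.975600))/(1+1/43) = 9551/10000 ≈ 0.955100
step 3 [3y] bond c/1=17/400: DF=(420757/400000 − 17/400·(0.975600+0.955100))/(1+17/400) = 9303/10000 ≈ 0.930300
step 4 [4y] bond c/1=31/400: DF=(4787891/4000000 − 31/400·(0.975600+0.955100+0.930300))/(1+31/400) = 9051/10000 ≈ 0.905100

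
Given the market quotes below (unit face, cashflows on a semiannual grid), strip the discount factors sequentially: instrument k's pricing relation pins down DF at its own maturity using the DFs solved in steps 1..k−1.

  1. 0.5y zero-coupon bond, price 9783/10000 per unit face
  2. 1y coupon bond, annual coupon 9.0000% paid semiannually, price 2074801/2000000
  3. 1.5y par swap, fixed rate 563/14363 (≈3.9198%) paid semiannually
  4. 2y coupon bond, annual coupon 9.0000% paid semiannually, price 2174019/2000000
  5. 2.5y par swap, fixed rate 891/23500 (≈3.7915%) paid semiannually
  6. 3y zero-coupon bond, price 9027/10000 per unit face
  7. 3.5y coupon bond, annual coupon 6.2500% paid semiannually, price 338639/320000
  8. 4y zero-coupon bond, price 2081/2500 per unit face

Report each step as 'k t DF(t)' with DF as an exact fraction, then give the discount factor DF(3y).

step 1 [0.5y] zero: DF = P = 9783/10000 ≈ 0.978300
step 2 [1y] bond c/2=9/200: DF=(2074801/2000000 − 9/200·(0.978300))/(1+9/200) = 4753/5000 ≈ 0.950600
step 3 [1.5y] swap r/2=563/28726: DF=(1 − 563/28726·(0.978300+0.950600))/(1+563/28726) = 9437/10000 ≈ 0.943700
step 4 [2y] bond c/2=9/200: DF=(2174019/2000000 − 9/200·(0.978300+0.950600+0.943700))/(1+9/200) = 1833/2000 ≈ 0.916500
step 5 [2.5y] swap r/2=891/47000: DF=(1 − 891/47000·(0.978300+0.950600+0.943700+0.916500))/(1+891/47000) = 9109/10000 ≈ 0.910900
step 6 [3y] zero: DF = P = 9027/10000 ≈ 0.902700
step 7 [3.5y] bond c/2=1/32: DF=(338639/320000 − 1/32·(0.978300+0.950600+0.943700+0.916500+0.910900+0.902700))/(1+1/32) = 2141/2500 ≈ 0.856400
step 8 [4y] zero: DF = P = 2081/2500 ≈ 0.832400

1 1/2 9783/10000
2 1 4753/5000
3 3/2 9437/10000
4 2 1833/2000
5 5/2 9109/10000
6 3 9027/10000
7 7/2 2141/2500
8 4 2081/2500
DF(3y) = 9027/10000 ≈ 0.902700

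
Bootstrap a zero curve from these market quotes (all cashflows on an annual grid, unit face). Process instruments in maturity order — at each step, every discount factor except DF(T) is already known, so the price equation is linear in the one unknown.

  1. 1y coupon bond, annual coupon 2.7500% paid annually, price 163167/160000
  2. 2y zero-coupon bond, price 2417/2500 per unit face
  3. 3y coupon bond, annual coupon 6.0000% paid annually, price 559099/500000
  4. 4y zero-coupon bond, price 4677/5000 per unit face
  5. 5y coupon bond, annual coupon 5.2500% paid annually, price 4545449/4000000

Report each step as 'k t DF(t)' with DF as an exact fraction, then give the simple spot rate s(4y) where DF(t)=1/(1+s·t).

step 1 [1y] bond c/1=11/400: DF=(163167/160000 − 11/400·(0))/(1+11/400) = 397/400 ≈ 0.992500
step 2 [2y] zero: DF = P = 2417/2500 ≈ 0.966800
step 3 [3y] bond c/1=3/50: DF=(559099/500000 − 3/50·(0.992500+0.966800))/(1+3/50) = 118/125 ≈ 0.944000
step 4 [4y] zero: DF = P = 4677/5000 ≈ 0.935400
step 5 [5y] bond c/1=21/400: DF=(4545449/4000000 − 21/400·(0.992500+0.966800+0.944000+0.935400))/(1+21/400) = 4441/5000 ≈ 0.888200

1 1 397/400
2 2 2417/2500
3 3 118/125
4 4 4677/5000
5 5 4441/5000
s(4y) = (1/(4677/5000) − 1)/(4) = 323/18708 ≈ 1.7265%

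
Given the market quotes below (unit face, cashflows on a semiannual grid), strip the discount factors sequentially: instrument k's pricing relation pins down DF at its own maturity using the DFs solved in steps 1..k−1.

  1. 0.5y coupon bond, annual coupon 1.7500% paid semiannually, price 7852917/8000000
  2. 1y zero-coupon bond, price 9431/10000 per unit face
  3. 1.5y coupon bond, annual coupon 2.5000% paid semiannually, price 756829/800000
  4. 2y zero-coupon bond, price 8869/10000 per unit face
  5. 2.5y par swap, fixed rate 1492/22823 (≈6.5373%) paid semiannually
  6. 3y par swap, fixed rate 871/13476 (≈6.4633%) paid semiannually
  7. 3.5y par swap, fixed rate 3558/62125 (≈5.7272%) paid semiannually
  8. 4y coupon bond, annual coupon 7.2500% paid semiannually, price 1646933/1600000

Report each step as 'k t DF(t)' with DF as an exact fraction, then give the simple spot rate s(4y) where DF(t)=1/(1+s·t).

step 1 [0.5y] bond c/2=7/800: DF=(7852917/8000000 − 7/800·(0))/(1+7/800) = 9731/10000 ≈ 0.973100
step 2 [1y] zero: DF = P = 9431/10000 ≈ 0.943100
step 3 [1.5y] bond c/2=1/80: DF=(756829/800000 − 1/80·(0.973100+0.943100))/(1+1/80) = 9107/10000 ≈ 0.910700
step 4 [2y] zero: DF = P = 8869/10000 ≈ 0.886900
step 5 [2.5y] swap r/2=746/22823: DF=(1 − 746/22823·(0.973100+0.943100+0.910700+0.886900))/(1+746/22823) = 2127/2500 ≈ 0.850800
step 6 [3y] swap r/2=871/26952: DF=(1 − 871/26952·(0.973100+0.943100+0.910700+0.886900+0.850800))/(1+871/26952) = 4129/5000 ≈ 0.825800
step 7 [3.5y] swap r/2=1779/62125: DF=(1 − 1779/62125·(0.973100+0.943100+0.910700+0.886900+0.850800+0.825800))/(1+1779/62125) = 8221/10000 ≈ 0.822100
step 8 [4y] bond c/2=29/800: DF=(1646933/1600000 − 29/800·(0.973100+0.943100+0.910700+0.886900+0.850800+0.825800+0.822100))/(1+29/800) = 97/125 ≈ 0.776000

1 1/2 9731/10000
2 1 9431/10000
3 3/2 9107/10000
4 2 8869/10000
5 5/2 2127/2500
6 3 4129/5000
7 7/2 8221/10000
8 4 97/125
s(4y) = (1/(97/125) − 1)/(4) = 7/97 ≈ 7.2165%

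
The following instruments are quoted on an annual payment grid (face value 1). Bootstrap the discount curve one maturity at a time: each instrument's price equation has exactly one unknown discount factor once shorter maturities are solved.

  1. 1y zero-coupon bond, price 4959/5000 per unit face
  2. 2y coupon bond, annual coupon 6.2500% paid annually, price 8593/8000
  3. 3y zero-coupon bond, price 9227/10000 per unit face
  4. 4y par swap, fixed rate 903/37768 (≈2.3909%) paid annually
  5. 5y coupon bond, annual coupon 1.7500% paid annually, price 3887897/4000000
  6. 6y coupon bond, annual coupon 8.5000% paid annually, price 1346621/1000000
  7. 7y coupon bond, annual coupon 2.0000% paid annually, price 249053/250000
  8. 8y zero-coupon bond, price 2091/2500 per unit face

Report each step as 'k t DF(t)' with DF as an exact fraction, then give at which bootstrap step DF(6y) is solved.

step 1 [1y] zero: DF = P = 4959/5000 ≈ 0.991800
step 2 [2y] bond c/1=1/16: DF=(8593/8000 − 1/16·(0.991800))/(1+1/16) = 4763/5000 ≈ 0.952600
step 3 [3y] zero: DF = P = 9227/10000 ≈ 0.922700
step 4 [4y] swap r/1=903/37768: DF=(1 − 903/37768·(0.991800+0.952600+0.922700))/(1+903/37768) = 9097/10000 ≈ 0.909700
step 5 [5y] bond c/1=7/400: DF=(3887897/4000000 − 7/400·(0.991800+0.952600+0.922700+0.909700))/(1+7/400) = 8903/10000 ≈ 0.890300
step 6 [6y] bond c/1=17/200: DF=(1346621/1000000 − 17/200·(0.991800+0.952600+0.922700+0.909700+0.890300))/(1+17/200) = 1751/2000 ≈ 0.875500
step 7 [7y] bond c/1=1/50: DF=(249053/250000 − 1/50·(0.991800+0.952600+0.922700+0.909700+0.890300+0.875500))/(1+1/50) = 217/250 ≈ 0.868000
step 8 [8y] zero: DF = P = 2091/2500 ≈ 0.836400

1 1 4959/5000
2 2 4763/5000
3 3 9227/10000
4 4 9097/10000
5 5 8903/10000
6 6 1751/2000
7 7 217/250
8 8 2091/2500
DF(6y) is solved at step 6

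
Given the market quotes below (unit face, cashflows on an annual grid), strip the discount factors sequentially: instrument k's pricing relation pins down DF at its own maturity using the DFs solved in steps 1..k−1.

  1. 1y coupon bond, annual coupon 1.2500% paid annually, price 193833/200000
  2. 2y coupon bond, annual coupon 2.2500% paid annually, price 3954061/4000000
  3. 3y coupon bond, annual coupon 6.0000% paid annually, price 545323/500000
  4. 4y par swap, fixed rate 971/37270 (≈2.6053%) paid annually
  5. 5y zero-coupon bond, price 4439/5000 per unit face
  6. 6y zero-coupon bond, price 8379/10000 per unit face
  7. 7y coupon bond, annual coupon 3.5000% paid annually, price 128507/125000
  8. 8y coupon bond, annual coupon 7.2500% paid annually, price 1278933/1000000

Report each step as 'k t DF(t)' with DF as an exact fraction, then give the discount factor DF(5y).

1 1 2393/2500
2 2 9457/10000
3 3 2303/2500
4 4 9029/10000
5 5 4439/5000
6 6 8379/10000
7 7 8089/10000
8 8 1923/2500
DF(5y) = 4439/5000 ≈ 0.887800

step 1 [1y] bond c/1=1/80: DF=(193833/200000 − 1/80·(0))/(1+1/80) = 2393/2500 ≈ 0.957200
step 2 [2y] bond c/1=9/400: DF=(3954061/4000000 − 9/400·(0.957200))/(1+9/400) = 9457/10000 ≈ 0.945700
step 3 [3y] bond c/1=3/50: DF=(545323/500000 − 3/50·(0.957200+0.945700))/(1+3/50) = 2303/2500 ≈ 0.921200
step 4 [4y] swap r/1=971/37270: DF=(1 − 971/37270·(0.957200+0.945700+0.921200))/(1+971/37270) = 9029/10000 ≈ 0.902900
step 5 [5y] zero: DF = P = 4439/5000 ≈ 0.887800
step 6 [6y] zero: DF = P = 8379/10000 ≈ 0.837900
step 7 [7y] bond c/1=7/200: DF=(128507/125000 − 7/200·(0.957200+0.945700+0.921200+0.902900+0.887800+0.837900))/(1+7/200) = 8089/10000 ≈ 0.808900
step 8 [8y] bond c/1=29/400: DF=(1278933/1000000 − 29/400·(0.957200+0.945700+0.921200+0.902900+0.887800+0.837900+0.808900))/(1+29/400) = 1923/2500 ≈ 0.769200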